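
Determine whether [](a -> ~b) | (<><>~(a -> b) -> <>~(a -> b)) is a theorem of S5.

Valid

Tableau for the negation ~([](a -> ~b) | (<><>~(a -> b) -> <>~(a -> b))):
1. ~([](a -> ~b) | (<><>~(a -> b) -> <>~(a -> b))), 0
2. ~[](a -> ~b), 0
3. ~(<><>~(a -> b) -> <>~(a -> b)), 0
4. <><>~(a -> b), 0
5. ~<>~(a -> b), 0
6. a -> b, 0
7. b, 0
8. ~(a -> ~b), 1
9. a, 1
10. b, 1
11. a -> b, 1
12. <>~(a -> b), 2
13. a -> b, 2
14. b, 2
15. ~(a -> b), 3
16. a, 3
17. ~b, 3
18. a -> b, 3
19. b, 3
Accessibility: 0R0, 0R1, 0R2, 0R3, 1R0, 1R1, 1R2, 1R3, 2R0, 2R1, 2R2, 2R3, 3R0, 3R1, 3R2, 3R3
Branch closes: b and ~b both at 3.
Every branch of the negation's tableau closes; the branch above is one of them.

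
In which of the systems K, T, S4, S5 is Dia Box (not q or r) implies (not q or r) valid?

S4-tableau for the negation not (Dia Box (not q or r) implies (not q or r)):
1. not (Dia Box (not q or r) implies (not q or r)), w0
2. Dia Box (not q or r), w0
3. not (not q or r), w0
4. q, w0
5. not r, w0
6. Box (not q or r), w1
7. not q or r, w1
8. r, w1
Accessibility: w0Rw0, w0Rw1, w1Rw1
Complete open branch: countermodel on an S4-frame, so not valid in S4, nor in K, T (the same frame is also a K-frame and a T-frame).
S5-tableau for the negation not (Dia Box (not q or r) implies (not q or r)):
1. not (Dia Box (not q or r) implies (not q or r)), w0
2. Dia Box (not q or r), w0
3. not (not q or r), w0
4. q, w0
5. not r, w0
6. Box (not q or r), w1
7. not q or r, w0
8. not q or r, w1
9. r, w0
Accessibility: w0Rw0, w0Rw1, w1Rw0, w1Rw1
Branch closes: r and not r both at w0.
Every branch closes (one shown): valid in S5.

S5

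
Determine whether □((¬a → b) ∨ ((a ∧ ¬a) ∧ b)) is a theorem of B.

No, not valid

Tableau for the negation ¬□((¬a → b) ∨ ((a ∧ ¬a) ∧ b)):
1. ¬□((¬a → b) ∨ ((a ∧ ¬a) ∧ b)), u
2. ¬((¬a → b) ∨ ((a ∧ ¬a) ∧ b)), v
3. ¬(¬a → b), v
4. ¬((a ∧ ¬a) ∧ b), v
5. ¬a, v
6. ¬b, v
Accessibility: uRu, uRv, vRu, vRv
The negation has an open branch (countermodel exists).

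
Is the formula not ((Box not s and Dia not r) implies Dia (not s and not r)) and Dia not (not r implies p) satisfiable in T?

1. not ((Box not s and Dia not r) implies Dia (not s and not r)) and Dia not (not r implies p), w0
2. not ((Box not s and Dia not r) implies Dia (not s and not r)), w0
3. Dia not (not r implies p), w0
4. Box not s and Dia not r, w0
5. not Dia (not s and not r), w0
6. Box not s, w0
7. Dia not r, w0
8. not (not s and not r), w0
9. not s, w0
10. r, w0
11. not (not r implies p), w1
12. not r, w1
13. not p, w1
14. not (not s and not r), w1
15. not s, w1
16. r, w1
Accessibility: w0Rw0, w0Rw1, w1Rw1
Branch closes: r and not r both at w1.
All branches of the tableau close; one closing branch shown above.

Unsatisfiable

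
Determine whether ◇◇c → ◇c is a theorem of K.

Tableau for the negation ¬(◇◇c → ◇c):
1. ¬(◇◇c → ◇c), w0
2. ◇◇c, w0   [¬→-rule on 1]
3. ¬◇c, w0   [¬→-rule on 1]
4. ◇c, w1   [◇-rule on 2: fresh world w1, w0Rw1]
5. ¬c, w1   [¬◇-rule on 3 via w0Rw1]
6. c, w2   [◇-rule on 4: fresh world w2, w1Rw2]
Accessibility: w0Rw1, w1Rw2
The negation has an open branch (countermodel exists).

Invalid (countermodel exists)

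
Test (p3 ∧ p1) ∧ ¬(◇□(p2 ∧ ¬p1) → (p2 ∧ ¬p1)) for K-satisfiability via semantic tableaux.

1. (p3 ∧ p1) ∧ ¬(◇□(p2 ∧ ¬p1) → (p2 ∧ ¬p1)), u
2. p3 ∧ p1, u   [∧-rule on 1]
3. ¬(◇□(p2 ∧ ¬p1) → (p2 ∧ ¬p1)), u   [∧-rule on 1]
4. p3, u   [∧-rule on 2]
5. p1, u   [∧-rule on 2]
6. ◇□(p2 ∧ ¬p1), u   [¬→-rule on 3]
7. ¬(p2 ∧ ¬p1), u   [¬→-rule on 3]
8. □(p2 ∧ ¬p1), v   [◇-rule on 6: fresh world v, uRv]
Accessibility: uRv

Yes, satisfiable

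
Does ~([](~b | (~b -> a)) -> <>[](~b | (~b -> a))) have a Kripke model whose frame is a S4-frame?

No, unsatisfiable

1. ~([](~b | (~b -> a)) -> <>[](~b | (~b -> a))), w0
2. [](~b | (~b -> a)), w0
3. ~<>[](~b | (~b -> a)), w0
4. ~b | (~b -> a), w0
5. ~[](~b | (~b -> a)), w0
6. ~b -> a, w0
7. a, w0
8. ~(~b | (~b -> a)), w1
9. b, w1
10. ~(~b -> a), w1
11. ~b, w1
12. ~a, w1
Accessibility: w0Rw0, w0Rw1, w1Rw1
Branch closes: b and ~b both at w1.
All branches of the tableau close; one closing branch shown above.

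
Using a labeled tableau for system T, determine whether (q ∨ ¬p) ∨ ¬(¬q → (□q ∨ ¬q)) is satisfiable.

1. (q ∨ ¬p) ∨ ¬(¬q → (□q ∨ ¬q)), u
2. q ∨ ¬p, u
3. ¬p, u
Accessibility: uRu

Satisfiable (open branch found)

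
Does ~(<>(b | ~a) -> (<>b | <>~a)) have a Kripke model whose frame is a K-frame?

1. ~(<>(b | ~a) -> (<>b | <>~a)), 0
2. <>(b | ~a), 0   [~->-rule on 1]
3. ~(<>b | <>~a), 0   [~->-rule on 1]
4. ~<>b, 0   [~|-rule on 3]
5. ~<>~a, 0   [~|-rule on 3]
6. b | ~a, 1   [<>-rule on 2: fresh world 1, 0R1]
7. ~b, 1   [~<>-rule on 4 via 0R1]
8. a, 1   [~<>-rule on 5 via 0R1]
9. ~a, 1   [|-rule on 6 (branches; this branch)]
Accessibility: 0R1
Branch closes: a and ~a both at 1.
All branches of the tableau close; one closing branch shown above.

Unsatisfiable (every branch closes)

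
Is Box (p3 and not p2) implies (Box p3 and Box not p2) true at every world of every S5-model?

Tableau for the negation not (Box (p3 and not p2) implies (Box p3 and Box not p2)):
1. not (Box (p3 and not p2) implies (Box p3 and Box not p2)), w0
2. Box (p3 and not p2), w0
3. not (Box p3 and Box not p2), w0
4. p3 and not p2, w0
5. p3, w0
6. not p2, w0
7. not Box not p2, w0
8. p2, w1
9. p3 and not p2, w1
10. p3, w1
11. not p2, w1
Accessibility: w0Rw0, w0Rw1, w1Rw0, w1Rw1
Branch closes: p2 and not p2 both at w1.
Every branch of the negation's tableau closes; the branch above is one of them.

Valid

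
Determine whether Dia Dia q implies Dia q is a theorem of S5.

Valid

Tableau for the negation not (Dia Dia q implies Dia q):
1. not (Dia Dia q implies Dia q), 0
2. Dia Dia q, 0
3. not Dia q, 0
4. not q, 0
5. Dia q, 1
6. not q, 1
7. q, 2
8. not q, 2
Accessibility: 0R0, 0R1, 0R2, 1R0, 1R1, 1R2, 2R0, 2R1, 2R2
Branch closes: q and not q both at 2.
All branches of the negation close; one closing branch shown above.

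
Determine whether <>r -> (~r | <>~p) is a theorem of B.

Tableau for the negation ~(<>r -> (~r | <>~p)):
1. ~(<>r -> (~r | <>~p)), u
2. <>r, u
3. ~(~r | <>~p), u
4. r, u
5. ~<>~p, u
6. p, u
7. r, v
8. p, v
Accessibility: uRu, uRv, vRu, vRv
The negation has an open branch (countermodel exists).

No, not valid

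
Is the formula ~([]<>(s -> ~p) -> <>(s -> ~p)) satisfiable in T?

Unsatisfiable

1. ~([]<>(s -> ~p) -> <>(s -> ~p)), u
2. []<>(s -> ~p), u
3. ~<>(s -> ~p), u
4. <>(s -> ~p), u
5. ~(s -> ~p), u
6. s, u
7. p, u
8. s -> ~p, v
9. <>(s -> ~p), v
10. ~(s -> ~p), v
11. s, v
12. p, v
13. ~p, v
Accessibility: uRu, uRv, vRv
Branch closes: p and ~p both at v.
All branches of the tableau close; one closing branch shown above.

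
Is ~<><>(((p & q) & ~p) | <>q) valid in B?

Not valid

Tableau for the negation <><>(((p & q) & ~p) | <>q):
1. <><>(((p & q) & ~p) | <>q), w0
2. <>(((p & q) & ~p) | <>q), w1
3. ((p & q) & ~p) | <>q, w2
4. <>q, w2
5. q, w3
Accessibility: w0Rw0, w0Rw1, w1Rw0, w1Rw1, w1Rw2, w2Rw1, w2Rw2, w2Rw3, w3Rw2, w3Rw3
The negation has an open branch (countermodel exists).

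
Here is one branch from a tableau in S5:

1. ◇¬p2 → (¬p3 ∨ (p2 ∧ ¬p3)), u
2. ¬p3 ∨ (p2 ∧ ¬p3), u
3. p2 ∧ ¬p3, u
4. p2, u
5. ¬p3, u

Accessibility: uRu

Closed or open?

No, open

There is no literal clash: for every atom and world, at most one sign appears.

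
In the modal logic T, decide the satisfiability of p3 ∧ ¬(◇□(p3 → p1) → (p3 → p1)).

1. p3 ∧ ¬(◇□(p3 → p1) → (p3 → p1)), u
2. p3, u
3. ¬(◇□(p3 → p1) → (p3 → p1)), u
4. ◇□(p3 → p1), u
5. ¬(p3 → p1), u
6. ¬p1, u
7. □(p3 → p1), v
8. p3 → p1, v
9. p1, v
Accessibility: uRu, uRv, vRv

Satisfiable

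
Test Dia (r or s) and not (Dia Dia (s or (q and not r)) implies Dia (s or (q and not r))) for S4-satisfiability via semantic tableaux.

Unsatisfiable (every branch closes)

1. Dia (r or s) and not (Dia Dia (s or (q and not r)) implies Dia (s or (q and not r))), 0
2. Dia (r or s), 0   [and-rule on 1]
3. not (Dia Dia (s or (q and not r)) implies Dia (s or (q and not r))), 0   [and-rule on 1]
4. Dia Dia (s or (q and not r)), 0   [neg-implies-rule on 3]
5. not Dia (s or (q and not r)), 0   [neg-implies-rule on 3]
6. not (s or (q and not r)), 0   [neg-Dia-rule on 5 via 0R0]
7. not s, 0   [neg-or-rule on 6]
8. not (q and not r), 0   [neg-or-rule on 6]
9. r, 0   [neg-and-rule on 8 (branches; this branch)]
10. r or s, 1   [Dia-rule on 2: fresh world 1, 0R1]
11. not (s or (q and not r)), 1   [neg-Dia-rule on 5 via 0R1]
12. not s, 1   [neg-or-rule on 11]
13. not (q and not r), 1   [neg-or-rule on 11]
14. r, 1   [or-rule on 10 (branches; this branch)]
15. Dia (s or (q and not r)), 2   [Dia-rule on 4: fresh world 2, 0R2]
16. not (s or (q and not r)), 2   [neg-Dia-rule on 5 via 0R2]
17. not s, 2   [neg-or-rule on 16]
18. not (q and not r), 2   [neg-or-rule on 16]
19. r, 2   [neg-and-rule on 18 (branches; this branch)]
20. s or (q and not r), 3   [Dia-rule on 15: fresh world 3, 2R3]
21. not (s or (q and not r)), 3   [neg-Dia-rule on 5 via 0R3]
22. not s, 3   [neg-or-rule on 21]
23. not (q and not r), 3   [neg-or-rule on 21]
24. q and not r, 3   [or-rule on 20 (branches; this branch)]
25. q, 3   [and-rule on 24]
26. not r, 3   [and-rule on 24]
27. r, 3   [neg-and-rule on 23 (branches; this branch)]
Accessibility: 0R0, 0R1, 0R2, 0R3, 1R1, 2R2, 2R3, 3R3
Branch closes: r and not r both at 3.
Every branch closes; the branch above is one of them.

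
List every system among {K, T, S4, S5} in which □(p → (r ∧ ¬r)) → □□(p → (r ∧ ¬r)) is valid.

S4-tableau for the negation ¬(□(p → (r ∧ ¬r)) → □□(p → (r ∧ ¬r))):
1. ¬(□(p → (r ∧ ¬r)) → □□(p → (r ∧ ¬r))), w0
2. □(p → (r ∧ ¬r)), w0
3. ¬□□(p → (r ∧ ¬r)), w0
4. p → (r ∧ ¬r), w0
5. ¬p, w0
6. ¬□(p → (r ∧ ¬r)), w1
7. p → (r ∧ ¬r), w1
8. ¬p, w1
9. ¬(p → (r ∧ ¬r)), w2
10. p, w2
11. ¬(r ∧ ¬r), w2
12. p → (r ∧ ¬r), w2
13. r, w2
14. r ∧ ¬r, w2
15. ¬r, w2
Accessibility: w0Rw0, w0Rw1, w0Rw2, w1Rw1, w1Rw2, w2Rw2
Branch closes: r and ¬r both at w2.
Every branch closes (one shown): valid in S4, hence also in S5 (every theorem of S4 is a theorem of S5).
T-tableau for the negation ¬(□(p → (r ∧ ¬r)) → □□(p → (r ∧ ¬r))):
1. ¬(□(p → (r ∧ ¬r)) → □□(p → (r ∧ ¬r))), w0
2. □(p → (r ∧ ¬r)), w0
3. ¬□□(p → (r ∧ ¬r)), w0
4. p → (r ∧ ¬r), w0
5. ¬p, w0
6. ¬□(p → (r ∧ ¬r)), w1
7. p → (r ∧ ¬r), w1
8. ¬p, w1
9. ¬(p → (r ∧ ¬r)), w2
10. p, w2
11. ¬(r ∧ ¬r), w2
12. r, w2
Accessibility: w0Rw0, w0Rw1, w1Rw1, w1Rw2, w2Rw2
Complete open branch: countermodel on a T-frame, so not valid in T, nor in K (the same frame is also a K-frame).

S4, S5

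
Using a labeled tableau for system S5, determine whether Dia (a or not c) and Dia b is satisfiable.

Yes, satisfiable

1. Dia (a or not c) and Dia b, 0
2. Dia (a or not c), 0   [and-rule on 1]
3. Dia b, 0   [and-rule on 1]
4. a or not c, 1   [Dia-rule on 2: fresh world 1, 0R1]
5. not c, 1   [or-rule on 4 (branches; this branch)]
6. b, 2   [Dia-rule on 3: fresh world 2, 0R2]
Accessibility: 0R0, 0R1, 0R2, 1R0, 1R1, 1R2, 2R0, 2R1, 2R2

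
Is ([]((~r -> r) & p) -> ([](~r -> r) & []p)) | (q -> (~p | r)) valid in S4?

Tableau for the negation ~(([]((~r -> r) & p) -> ([](~r -> r) & []p)) | (q -> (~p | r))):
1. ~(([]((~r -> r) & p) -> ([](~r -> r) & []p)) | (q -> (~p | r))), 0
2. ~([]((~r -> r) & p) -> ([](~r -> r) & []p)), 0   [~|-rule on 1]
3. ~(q -> (~p | r)), 0   [~|-rule on 1]
4. []((~r -> r) & p), 0   [~->-rule on 2]
5. ~([](~r -> r) & []p), 0   [~->-rule on 2]
6. q, 0   [~->-rule on 3]
7. ~(~p | r), 0   [~->-rule on 3]
8. p, 0   [~|-rule on 7]
9. ~r, 0   [~|-rule on 7]
10. (~r -> r) & p, 0   [[]-rule on 4 via 0R0]
11. ~r -> r, 0   [&-rule on 10]
12. ~[]p, 0   [~&-rule on 5 (branches; this branch)]
13. r, 0   [->-rule on 11 (branches; this branch)]
Accessibility: 0R0
Branch closes: r and ~r both at 0.
Every branch of the negation's tableau closes; the branch above is one of them.

Valid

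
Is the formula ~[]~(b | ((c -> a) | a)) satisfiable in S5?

Yes, satisfiable

1. ~[]~(b | ((c -> a) | a)), w0
2. b | ((c -> a) | a), w1
3. (c -> a) | a, w1
4. a, w1
Accessibility: w0Rw0, w0Rw1, w1Rw0, w1Rw1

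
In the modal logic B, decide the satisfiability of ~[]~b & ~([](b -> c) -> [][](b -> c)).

Satisfiable (open branch found)

1. ~[]~b & ~([](b -> c) -> [][](b -> c)), u
2. ~[]~b, u   [&-rule on 1]
3. ~([](b -> c) -> [][](b -> c)), u   [&-rule on 1]
4. [](b -> c), u   [~->-rule on 3]
5. ~[][](b -> c), u   [~->-rule on 3]
6. b -> c, u   [[]-rule on 4 via uRu]
7. c, u   [->-rule on 6 (branches; this branch)]
8. b, v   [~[]-rule on 2: fresh world v, uRv]
9. b -> c, v   [[]-rule on 4 via uRv]
10. c, v   [->-rule on 9 (branches; this branch)]
11. ~[](b -> c), w   [~[]-rule on 5: fresh world w, uRw]
12. b -> c, w   [[]-rule on 4 via uRw]
13. c, w   [->-rule on 12 (branches; this branch)]
14. ~(b -> c), x   [~[]-rule on 11: fresh world x, wRx]
15. b, x   [~->-rule on 14]
16. ~c, x   [~->-rule on 14]
Accessibility: uRu, uRv, uRw, vRu, vRv, wRu, wRw, wRx, xRw, xRx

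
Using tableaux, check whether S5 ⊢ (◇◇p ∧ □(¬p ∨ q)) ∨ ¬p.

Invalid (countermodel exists)

Tableau for the negation ¬((◇◇p ∧ □(¬p ∨ q)) ∨ ¬p):
1. ¬((◇◇p ∧ □(¬p ∨ q)) ∨ ¬p), w0
2. ¬(◇◇p ∧ □(¬p ∨ q)), w0
3. p, w0
4. ¬□(¬p ∨ q), w0
5. ¬(¬p ∨ q), w1
6. p, w1
7. ¬q, w1
Accessibility: w0Rw0, w0Rw1, w1Rw0, w1Rw1
The negation has an open branch (countermodel exists).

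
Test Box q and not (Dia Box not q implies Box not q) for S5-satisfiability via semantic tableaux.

No, unsatisfiable

1. Box q and not (Dia Box not q implies Box not q), 0
2. Box q, 0
3. not (Dia Box not q implies Box not q), 0
4. Dia Box not q, 0
5. not Box not q, 0
6. q, 0
7. Box not q, 1
8. q, 1
9. not q, 0
Accessibility: 0R0, 0R1, 1R0, 1R1
Branch closes: q and not q both at 0.
Every branch closes; the branch above is one of them.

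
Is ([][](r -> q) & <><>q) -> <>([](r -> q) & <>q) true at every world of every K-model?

Tableau for the negation ~(([][](r -> q) & <><>q) -> <>([](r -> q) & <>q)):
1. ~(([][](r -> q) & <><>q) -> <>([](r -> q) & <>q)), u
2. [][](r -> q) & <><>q, u   [~->-rule on 1]
3. ~<>([](r -> q) & <>q), u   [~->-rule on 1]
4. [][](r -> q), u   [&-rule on 2]
5. <><>q, u   [&-rule on 2]
6. <>q, v   [<>-rule on 5: fresh world v, uRv]
7. ~([](r -> q) & <>q), v   [~<>-rule on 3 via uRv]
8. [](r -> q), v   [[]-rule on 4 via uRv]
9. ~[](r -> q), v   [~&-rule on 7 (branches; this branch)]
10. q, w   [<>-rule on 6: fresh world w, vRw]
11. r -> q, w   [[]-rule on 8 via vRw]
12. ~(r -> q), x   [~[]-rule on 9: fresh world x, vRx]
13. r, x   [~->-rule on 12]
14. ~q, x   [~->-rule on 12]
15. r -> q, x   [[]-rule on 8 via vRx]
16. q, x   [->-rule on 15 (branches; this branch)]
Accessibility: uRv, vRw, vRx
Branch closes: q and ~q both at x.
All branches of the negation close; one closing branch shown above.

Yes, valid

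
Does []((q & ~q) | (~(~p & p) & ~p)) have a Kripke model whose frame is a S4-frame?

Satisfiable

1. []((q & ~q) | (~(~p & p) & ~p)), w0
2. (q & ~q) | (~(~p & p) & ~p), w0
3. ~(~p & p) & ~p, w0
4. ~(~p & p), w0
5. ~p, w0
Accessibility: w0Rw0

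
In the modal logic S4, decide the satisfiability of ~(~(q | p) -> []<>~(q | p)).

Satisfiable (open branch found)

1. ~(~(q | p) -> []<>~(q | p)), 0
2. ~(q | p), 0
3. ~[]<>~(q | p), 0
4. ~q, 0
5. ~p, 0
6. ~<>~(q | p), 1
7. q | p, 1
8. p, 1
Accessibility: 0R0, 0R1, 1R1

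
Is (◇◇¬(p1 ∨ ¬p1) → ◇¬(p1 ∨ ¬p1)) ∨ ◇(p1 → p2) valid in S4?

Tableau for the negation ¬((◇◇¬(p1 ∨ ¬p1) → ◇¬(p1 ∨ ¬p1)) ∨ ◇(p1 → p2)):
1. ¬((◇◇¬(p1 ∨ ¬p1) → ◇¬(p1 ∨ ¬p1)) ∨ ◇(p1 → p2)), u
2. ¬(◇◇¬(p1 ∨ ¬p1) → ◇¬(p1 ∨ ¬p1)), u   [¬∨-rule on 1]
3. ¬◇(p1 → p2), u   [¬∨-rule on 1]
4. ◇◇¬(p1 ∨ ¬p1), u   [¬→-rule on 2]
5. ¬◇¬(p1 ∨ ¬p1), u   [¬→-rule on 2]
6. ¬(p1 → p2), u   [¬◇-rule on 3 via uRu]
7. p1, u   [¬→-rule on 6]
8. ¬p2, u   [¬→-rule on 6]
9. p1 ∨ ¬p1, u   [¬◇-rule on 5 via uRu]
10. ◇¬(p1 ∨ ¬p1), v   [◇-rule on 4: fresh world v, uRv]
11. ¬(p1 → p2), v   [¬◇-rule on 3 via uRv]
12. p1, v   [¬→-rule on 11]
13. ¬p2, v   [¬→-rule on 11]
14. p1 ∨ ¬p1, v   [¬◇-rule on 5 via uRv]
15. ¬(p1 ∨ ¬p1), w   [◇-rule on 10: fresh world w, vRw]
16. ¬p1, w   [¬∨-rule on 15]
17. p1, w   [¬∨-rule on 15]
Accessibility: uRu, uRv, uRw, vRv, vRw, wRw
Branch closes: p1 and ¬p1 both at w.
Every branch of the negation's tableau closes; the branch above is one of them.

Yes, valid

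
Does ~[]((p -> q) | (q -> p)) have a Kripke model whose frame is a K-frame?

Unsatisfiable (every branch closes)

1. ~[]((p -> q) | (q -> p)), u
2. ~((p -> q) | (q -> p)), v
3. ~(p -> q), v
4. ~(q -> p), v
5. p, v
6. ~q, v
7. q, v
8. ~p, v
Accessibility: uRv
Branch closes: q and ~q both at v.
Every branch closes; the branch above is one of them.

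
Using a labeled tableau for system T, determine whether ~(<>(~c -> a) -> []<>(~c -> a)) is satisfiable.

1. ~(<>(~c -> a) -> []<>(~c -> a)), w0
2. <>(~c -> a), w0   [~->-rule on 1]
3. ~[]<>(~c -> a), w0   [~->-rule on 1]
4. ~c -> a, w1   [<>-rule on 2: fresh world w1, w0Rw1]
5. a, w1   [->-rule on 4 (branches; this branch)]
6. ~<>(~c -> a), w2   [~[]-rule on 3: fresh world w2, w0Rw2]
7. ~(~c -> a), w2   [~<>-rule on 6 via w2Rw2]
8. ~c, w2   [~->-rule on 7]
9. ~a, w2   [~->-rule on 7]
Accessibility: w0Rw0, w0Rw1, w0Rw2, w1Rw1, w2Rw2

Yes, satisfiable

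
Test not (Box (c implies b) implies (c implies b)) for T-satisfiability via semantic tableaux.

Unsatisfiable

1. not (Box (c implies b) implies (c implies b)), 0
2. Box (c implies b), 0
3. not (c implies b), 0
4. c, 0
5. not b, 0
6. c implies b, 0
7. b, 0
Accessibility: 0R0
Branch closes: b and not b both at 0.
Every branch closes; the branch above is one of them.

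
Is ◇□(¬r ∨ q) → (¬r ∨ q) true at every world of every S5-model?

Tableau for the negation ¬(◇□(¬r ∨ q) → (¬r ∨ q)):
1. ¬(◇□(¬r ∨ q) → (¬r ∨ q)), u
2. ◇□(¬r ∨ q), u
3. ¬(¬r ∨ q), u
4. r, u
5. ¬q, u
6. □(¬r ∨ q), v
7. ¬r ∨ q, u
8. ¬r ∨ q, v
9. q, u
Accessibility: uRu, uRv, vRu, vRv
Branch closes: q and ¬q both at u.
Every branch of the negation's tableau closes; the branch above is one of them.

Valid in S5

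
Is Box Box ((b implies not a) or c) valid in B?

Not valid

Tableau for the negation not Box Box ((b implies not a) or c):
1. not Box Box ((b implies not a) or c), w0
2. not Box ((b implies not a) or c), w1
3. not ((b implies not a) or c), w2
4. not (b implies not a), w2
5. not c, w2
6. b, w2
7. a, w2
Accessibility: w0Rw0, w0Rw1, w1Rw0, w1Rw1, w1Rw2, w2Rw1, w2Rw2
The negation has an open branch (countermodel exists).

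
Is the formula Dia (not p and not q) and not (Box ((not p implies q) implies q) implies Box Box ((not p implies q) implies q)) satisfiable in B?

1. Dia (not p and not q) and not (Box ((not p implies q) implies q) implies Box Box ((not p implies q) implies q)), u
2. Dia (not p and not q), u
3. not (Box ((not p implies q) implies q) implies Box Box ((not p implies q) implies q)), u
4. Box ((not p implies q) implies q), u
5. not Box Box ((not p implies q) implies q), u
6. (not p implies q) implies q, u
7. q, u
8. not p and not q, v
9. not p, v
10. not q, v
11. (not p implies q) implies q, v
12. not (not p implies q), v
13. not Box ((not p implies q) implies q), w
14. (not p implies q) implies q, w
15. q, w
16. not ((not p implies q) implies q), x
17. not p implies q, x
18. not q, x
19. p, x
Accessibility: uRu, uRv, uRw, vRu, vRv, wRu, wRw, wRx, xRw, xRx

Satisfiable (open branch found)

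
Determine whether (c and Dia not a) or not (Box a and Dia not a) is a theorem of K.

Valid in K

Tableau for the negation not ((c and Dia not a) or not (Box a and Dia not a)):
1. not ((c and Dia not a) or not (Box a and Dia not a)), u
2. not (c and Dia not a), u
3. Box a and Dia not a, u
4. Box a, u
5. Dia not a, u
6. not Dia not a, u
7. not a, v
8. a, v
Accessibility: uRv
Branch closes: a and not a both at v.
All branches of the negation close; one closing branch shown above.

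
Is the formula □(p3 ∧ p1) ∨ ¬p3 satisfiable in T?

Satisfiable

1. □(p3 ∧ p1) ∨ ¬p3, w0
2. ¬p3, w0
Accessibility: w0Rw0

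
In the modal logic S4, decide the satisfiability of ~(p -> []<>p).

1. ~(p -> []<>p), u
2. p, u
3. ~[]<>p, u
4. ~<>p, v
5. ~p, v
Accessibility: uRu, uRv, vRv

Yes, satisfiable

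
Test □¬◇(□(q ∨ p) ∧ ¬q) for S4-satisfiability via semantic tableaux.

Yes, satisfiable

1. □¬◇(□(q ∨ p) ∧ ¬q), 0
2. ¬◇(□(q ∨ p) ∧ ¬q), 0
3. ¬(□(q ∨ p) ∧ ¬q), 0
4. q, 0
Accessibility: 0R0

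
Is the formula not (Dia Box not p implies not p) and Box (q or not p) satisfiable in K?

Satisfiable (open branch found)

1. not (Dia Box not p implies not p) and Box (q or not p), u
2. not (Dia Box not p implies not p), u   [and-rule on 1]
3. Box (q or not p), u   [and-rule on 1]
4. Dia Box not p, u   [neg-implies-rule on 2]
5. p, u   [neg-implies-rule on 2]
6. Box not p, v   [Dia-rule on 4: fresh world v, uRv]
7. q or not p, v   [Box-rule on 3 via uRv]
8. not p, v   [or-rule on 7 (branches; this branch)]
Accessibility: uRv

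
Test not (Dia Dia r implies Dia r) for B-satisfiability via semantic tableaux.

Satisfiable (open branch found)

1. not (Dia Dia r implies Dia r), 0
2. Dia Dia r, 0
3. not Dia r, 0
4. not r, 0
5. Dia r, 1
6. not r, 1
7. r, 2
Accessibility: 0R0, 0R1, 1R0, 1R1, 1R2, 2R1, 2R2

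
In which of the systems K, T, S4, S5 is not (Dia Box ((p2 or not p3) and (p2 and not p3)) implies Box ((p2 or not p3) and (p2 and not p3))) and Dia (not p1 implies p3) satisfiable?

K, T, S4

S5-tableau for the formula:
1. not (Dia Box ((p2 or not p3) and (p2 and not p3)) implies Box ((p2 or not p3) and (p2 and not p3))) and Dia (not p1 implies p3), 0
2. not (Dia Box ((p2 or not p3) and (p2 and not p3)) implies Box ((p2 or not p3) and (p2 and not p3))), 0
3. Dia (not p1 implies p3), 0
4. Dia Box ((p2 or not p3) and (p2 and not p3)), 0
5. not Box ((p2 or not p3) and (p2 and not p3)), 0
6. not p1 implies p3, 1
7. p1, 1
8. Box ((p2 or not p3) and (p2 and not p3)), 2
9. (p2 or not p3) and (p2 and not p3), 0
10. p2 or not p3, 0
11. p2 and not p3, 0
12. p2, 0
13. not p3, 0
14. (p2 or not p3) and (p2 and not p3), 1
15. p2 or not p3, 1
16. p2 and not p3, 1
17. p2, 1
18. not p3, 1
19. (p2 or not p3) and (p2 and not p3), 2
20. p2 or not p3, 2
21. p2 and not p3, 2
22. p2, 2
23. not p3, 2
24. not ((p2 or not p3) and (p2 and not p3)), 3
25. (p2 or not p3) and (p2 and not p3), 3
26. p2 or not p3, 3
27. p2 and not p3, 3
28. p2, 3
29. not p3, 3
30. not (p2 and not p3), 3
31. p3, 3
Accessibility: 0R0, 0R1, 0R2, 0R3, 1R0, 1R1, 1R2, 1R3, 2R0, 2R1, 2R2, 2R3, 3R0, 3R1, 3R2, 3R3
Branch closes: p3 and not p3 both at 3.
Every branch closes (one shown): unsatisfiable in S5.
S4-tableau for the formula:
1. not (Dia Box ((p2 or not p3) and (p2 and not p3)) implies Box ((p2 or not p3) and (p2 and not p3))) and Dia (not p1 implies p3), 0
2. not (Dia Box ((p2 or not p3) and (p2 and not p3)) implies Box ((p2 or not p3) and (p2 and not p3))), 0
3. Dia (not p1 implies p3), 0
4. Dia Box ((p2 or not p3) and (p2 and not p3)), 0
5. not Box ((p2 or not p3) and (p2 and not p3)), 0
6. not p1 implies p3, 1
7. p3, 1
8. Box ((p2 or not p3) and (p2 and not p3)), 2
9. (p2 or not p3) and (p2 and not p3), 2
10. p2 or not p3, 2
11. p2 and not p3, 2
12. p2, 2
13. not p3, 2
14. not ((p2 or not p3) and (p2 and not p3)), 3
15. not (p2 and not p3), 3
16. p3, 3
Accessibility: 0R0, 0R1, 0R2, 0R3, 1R1, 2R2, 3R3
Complete open branch: satisfiable in S4, hence also in K, T (this S4-model is also a K-model and a T-model).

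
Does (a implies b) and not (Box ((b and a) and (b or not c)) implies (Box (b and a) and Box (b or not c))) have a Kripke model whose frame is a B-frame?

1. (a implies b) and not (Box ((b and a) and (b or not c)) implies (Box (b and a) and Box (b or not c))), w0
2. a implies b, w0   [and-rule on 1]
3. not (Box ((b and a) and (b or not c)) implies (Box (b and a) and Box (b or not c))), w0   [and-rule on 1]
4. Box ((b and a) and (b or not c)), w0   [neg-implies-rule on 3]
5. not (Box (b and a) and Box (b or not c)), w0   [neg-implies-rule on 3]
6. (b and a) and (b or not c), w0   [Box-rule on 4 via w0Rw0]
7. b and a, w0   [and-rule on 6]
8. b or not c, w0   [and-rule on 6]
9. b, w0   [and-rule on 7]
10. a, w0   [and-rule on 7]
11. not Box (b or not c), w0   [neg-and-rule on 5 (branches; this branch)]
12. not c, w0   [or-rule on 8 (branches; this branch)]
13. not (b or not c), w1   [neg-Box-rule on 11: fresh world w1, w0Rw1]
14. not b, w1   [neg-or-rule on 13]
15. c, w1   [neg-or-rule on 13]
16. (b and a) and (b or not c), w1   [Box-rule on 4 via w0Rw1]
17. b and a, w1   [and-rule on 16]
18. b or not c, w1   [and-rule on 16]
19. b, w1   [and-rule on 17]
20. a, w1   [and-rule on 17]
Accessibility: w0Rw0, w0Rw1, w1Rw0, w1Rw1
Branch closes: b and not b both at w1.
Every branch closes; the branch above is one of them.

Unsatisfiable (every branch closes)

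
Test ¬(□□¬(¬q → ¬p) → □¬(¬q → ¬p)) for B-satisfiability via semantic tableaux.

Unsatisfiable

1. ¬(□□¬(¬q → ¬p) → □¬(¬q → ¬p)), 0
2. □□¬(¬q → ¬p), 0
3. ¬□¬(¬q → ¬p), 0
4. □¬(¬q → ¬p), 0
5. ¬(¬q → ¬p), 0
6. ¬q, 0
7. p, 0
8. ¬q → ¬p, 1
9. □¬(¬q → ¬p), 1
10. ¬(¬q → ¬p), 1
11. ¬q, 1
12. p, 1
13. ¬p, 1
Accessibility: 0R0, 0R1, 1R0, 1R1
Branch closes: p and ¬p both at 1.
Every branch closes; the branch above is one of them.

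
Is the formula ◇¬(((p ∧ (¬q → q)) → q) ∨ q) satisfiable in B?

1. ◇¬(((p ∧ (¬q → q)) → q) ∨ q), u
2. ¬(((p ∧ (¬q → q)) → q) ∨ q), v
3. ¬((p ∧ (¬q → q)) → q), v
4. ¬q, v
5. p ∧ (¬q → q), v
6. p, v
7. ¬q → q, v
8. q, v
Accessibility: uRu, uRv, vRu, vRv
Branch closes: q and ¬q both at v.
All branches of the tableau close; one closing branch shown above.

Unsatisfiable (every branch closes)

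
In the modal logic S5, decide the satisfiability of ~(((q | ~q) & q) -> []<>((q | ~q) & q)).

1. ~(((q | ~q) & q) -> []<>((q | ~q) & q)), u
2. (q | ~q) & q, u   [~->-rule on 1]
3. ~[]<>((q | ~q) & q), u   [~->-rule on 1]
4. q | ~q, u   [&-rule on 2]
5. q, u   [&-rule on 2]
6. ~<>((q | ~q) & q), v   [~[]-rule on 3: fresh world v, uRv]
7. ~((q | ~q) & q), u   [~<>-rule on 6 via vRu]
8. ~((q | ~q) & q), v   [~<>-rule on 6 via vRv]
9. ~(q | ~q), u   [~&-rule on 7 (branches; this branch)]
10. ~q, u   [~|-rule on 9]
Accessibility: uRu, uRv, vRu, vRv
Branch closes: q and ~q both at u.
All branches of the tableau close; one closing branch shown above.

Unsatisfiable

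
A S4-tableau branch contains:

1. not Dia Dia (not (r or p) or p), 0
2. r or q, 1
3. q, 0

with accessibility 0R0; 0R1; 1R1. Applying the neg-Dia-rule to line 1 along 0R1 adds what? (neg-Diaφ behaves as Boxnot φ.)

neg-Diaφ behaves as Boxnot φ: propagate the negated body to each accessible world.

not Dia (not (r or p) or p), 1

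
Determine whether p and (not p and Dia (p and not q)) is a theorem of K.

Not valid

Tableau for the negation not (p and (not p and Dia (p and not q))):
1. not (p and (not p and Dia (p and not q))), 0
2. not (not p and Dia (p and not q)), 0
3. not Dia (p and not q), 0
The negation has an open branch (countermodel exists).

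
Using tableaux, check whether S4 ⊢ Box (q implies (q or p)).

Yes, valid

Tableau for the negation not Box (q implies (q or p)):
1. not Box (q implies (q or p)), u
2. not (q implies (q or p)), v
3. q, v
4. not (q or p), v
5. not q, v
6. not p, v
Accessibility: uRu, uRv, vRv
Branch closes: q and not q both at v.
Every branch of the negation's tableau closes; the branch above is one of them.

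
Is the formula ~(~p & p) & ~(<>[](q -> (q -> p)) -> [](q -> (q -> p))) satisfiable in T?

1. ~(~p & p) & ~(<>[](q -> (q -> p)) -> [](q -> (q -> p))), w0
2. ~(~p & p), w0   [&-rule on 1]
3. ~(<>[](q -> (q -> p)) -> [](q -> (q -> p))), w0   [&-rule on 1]
4. <>[](q -> (q -> p)), w0   [~->-rule on 3]
5. ~[](q -> (q -> p)), w0   [~->-rule on 3]
6. ~p, w0   [~&-rule on 2 (branches; this branch)]
7. [](q -> (q -> p)), w1   [<>-rule on 4: fresh world w1, w0Rw1]
8. q -> (q -> p), w1   [[]-rule on 7 via w1Rw1]
9. q -> p, w1   [->-rule on 8 (branches; this branch)]
10. p, w1   [->-rule on 9 (branches; this branch)]
11. ~(q -> (q -> p)), w2   [~[]-rule on 5: fresh world w2, w0Rw2]
12. q, w2   [~->-rule on 11]
13. ~(q -> p), w2   [~->-rule on 11]
14. ~p, w2   [~->-rule on 13]
Accessibility: w0Rw0, w0Rw1, w0Rw2, w1Rw1, w2Rw2

Yes, satisfiable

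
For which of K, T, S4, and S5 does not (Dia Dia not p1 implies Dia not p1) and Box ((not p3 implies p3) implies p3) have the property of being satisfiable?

S4-tableau for the formula:
1. not (Dia Dia not p1 implies Dia not p1) and Box ((not p3 implies p3) implies p3), u
2. not (Dia Dia not p1 implies Dia not p1), u
3. Box ((not p3 implies p3) implies p3), u
4. Dia Dia not p1, u
5. not Dia not p1, u
6. (not p3 implies p3) implies p3, u
7. p1, u
8. not (not p3 implies p3), u
9. not p3, u
10. Dia not p1, v
11. (not p3 implies p3) implies p3, v
12. p1, v
13. not (not p3 implies p3), v
14. not p3, v
15. not p1, w
16. (not p3 implies p3) implies p3, w
17. p1, w
Accessibility: uRu, uRv, uRw, vRv, vRw, wRw
Branch closes: p1 and not p1 both at w.
Every branch closes (one shown): unsatisfiable in S4, hence also in S5 (every S5-frame is an S4-frame).
T-tableau for the formula:
1. not (Dia Dia not p1 implies Dia not p1) and Box ((not p3 implies p3) implies p3), u
2. not (Dia Dia not p1 implies Dia not p1), u
3. Box ((not p3 implies p3) implies p3), u
4. Dia Dia not p1, u
5. not Dia not p1, u
6. (not p3 implies p3) implies p3, u
7. p1, u
8. p3, u
9. Dia not p1, v
10. (not p3 implies p3) implies p3, v
11. p1, v
12. p3, v
13. not p1, w
Accessibility: uRu, uRv, vRv, vRw, wRw
Complete open branch: satisfiable in T, hence also in K (this T-model is also a K-model).

K, T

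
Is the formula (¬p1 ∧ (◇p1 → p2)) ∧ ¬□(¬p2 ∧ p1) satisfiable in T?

1. (¬p1 ∧ (◇p1 → p2)) ∧ ¬□(¬p2 ∧ p1), 0
2. ¬p1 ∧ (◇p1 → p2), 0   [∧-rule on 1]
3. ¬□(¬p2 ∧ p1), 0   [∧-rule on 1]
4. ¬p1, 0   [∧-rule on 2]
5. ◇p1 → p2, 0   [∧-rule on 2]
6. p2, 0   [→-rule on 5 (branches; this branch)]
7. ¬(¬p2 ∧ p1), 1   [¬□-rule on 3: fresh world 1, 0R1]
8. ¬p1, 1   [¬∧-rule on 7 (branches; this branch)]
Accessibility: 0R0, 0R1, 1R1

Yes, satisfiable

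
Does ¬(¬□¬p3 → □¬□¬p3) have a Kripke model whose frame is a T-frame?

Satisfiable (open branch found)

1. ¬(¬□¬p3 → □¬□¬p3), 0
2. ¬□¬p3, 0
3. ¬□¬□¬p3, 0
4. p3, 1
5. □¬p3, 2
6. ¬p3, 2
Accessibility: 0R0, 0R1, 0R2, 1R1, 2R2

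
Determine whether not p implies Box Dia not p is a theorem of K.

Tableau for the negation not (not p implies Box Dia not p):
1. not (not p implies Box Dia not p), u
2. not p, u
3. not Box Dia not p, u
4. not Dia not p, v
Accessibility: uRv
The negation has an open branch (countermodel exists).

Not valid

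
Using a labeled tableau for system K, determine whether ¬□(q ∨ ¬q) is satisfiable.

Unsatisfiable

1. ¬□(q ∨ ¬q), w0
2. ¬(q ∨ ¬q), w1
3. ¬q, w1
4. q, w1
Accessibility: w0Rw1
Branch closes: q and ¬q both at w1.
All branches of the tableau close; one closing branch shown above.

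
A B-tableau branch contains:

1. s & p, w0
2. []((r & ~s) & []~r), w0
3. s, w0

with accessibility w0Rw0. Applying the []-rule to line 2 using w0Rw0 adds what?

(r & ~s) & []~r, w0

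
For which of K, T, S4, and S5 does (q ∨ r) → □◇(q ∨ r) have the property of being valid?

S5

S4-tableau for the negation ¬((q ∨ r) → □◇(q ∨ r)):
1. ¬((q ∨ r) → □◇(q ∨ r)), u
2. q ∨ r, u
3. ¬□◇(q ∨ r), u
4. r, u
5. ¬◇(q ∨ r), v
6. ¬(q ∨ r), v
7. ¬q, v
8. ¬r, v
Accessibility: uRu, uRv, vRv
Complete open branch: countermodel on an S4-frame, so not valid in S4, nor in K, T (the same frame is also a K-frame and a T-frame).
S5-tableau for the negation ¬((q ∨ r) → □◇(q ∨ r)):
1. ¬((q ∨ r) → □◇(q ∨ r)), u
2. q ∨ r, u
3. ¬□◇(q ∨ r), u
4. r, u
5. ¬◇(q ∨ r), v
6. ¬(q ∨ r), u
7. ¬q, u
8. ¬r, u
Accessibility: uRu, uRv, vRu, vRv
Branch closes: r and ¬r both at u.
Every branch closes (one shown): valid in S5.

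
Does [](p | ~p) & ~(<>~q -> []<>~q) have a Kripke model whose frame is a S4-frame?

Yes, satisfiable

1. [](p | ~p) & ~(<>~q -> []<>~q), u
2. [](p | ~p), u   [&-rule on 1]
3. ~(<>~q -> []<>~q), u   [&-rule on 1]
4. <>~q, u   [~->-rule on 3]
5. ~[]<>~q, u   [~->-rule on 3]
6. p | ~p, u   [[]-rule on 2 via uRu]
7. ~p, u   [|-rule on 6 (branches; this branch)]
8. ~q, v   [<>-rule on 4: fresh world v, uRv]
9. p | ~p, v   [[]-rule on 2 via uRv]
10. ~p, v   [|-rule on 9 (branches; this branch)]
11. ~<>~q, w   [~[]-rule on 5: fresh world w, uRw]
12. p | ~p, w   [[]-rule on 2 via uRw]
13. q, w   [~<>-rule on 11 via wRw]
14. ~p, w   [|-rule on 12 (branches; this branch)]
Accessibility: uRu, uRv, uRw, vRv, wRw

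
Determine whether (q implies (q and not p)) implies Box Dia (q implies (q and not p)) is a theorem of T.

Invalid (countermodel exists)

Tableau for the negation not ((q implies (q and not p)) implies Box Dia (q implies (q and not p))):
1. not ((q implies (q and not p)) implies Box Dia (q implies (q and not p))), 0
2. q implies (q and not p), 0
3. not Box Dia (q implies (q and not p)), 0
4. q and not p, 0
5. q, 0
6. not p, 0
7. not Dia (q implies (q and not p)), 1
8. not (q implies (q and not p)), 1
9. q, 1
10. not (q and not p), 1
11. p, 1
Accessibility: 0R0, 0R1, 1R1
The negation has an open branch (countermodel exists).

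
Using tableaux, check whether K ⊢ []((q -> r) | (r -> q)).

Tableau for the negation ~[]((q -> r) | (r -> q)):
1. ~[]((q -> r) | (r -> q)), 0
2. ~((q -> r) | (r -> q)), 1   [~[]-rule on 1: fresh world 1, 0R1]
3. ~(q -> r), 1   [~|-rule on 2]
4. ~(r -> q), 1   [~|-rule on 2]
5. q, 1   [~->-rule on 3]
6. ~r, 1   [~->-rule on 3]
7. r, 1   [~->-rule on 4]
8. ~q, 1   [~->-rule on 4]
Accessibility: 0R1
Branch closes: r and ~r both at 1.
All branches of the negation close; one closing branch shown above.

Valid in K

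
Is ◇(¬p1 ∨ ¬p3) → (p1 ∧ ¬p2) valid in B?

Tableau for the negation ¬(◇(¬p1 ∨ ¬p3) → (p1 ∧ ¬p2)):
1. ¬(◇(¬p1 ∨ ¬p3) → (p1 ∧ ¬p2)), u
2. ◇(¬p1 ∨ ¬p3), u   [¬→-rule on 1]
3. ¬(p1 ∧ ¬p2), u   [¬→-rule on 1]
4. p2, u   [¬∧-rule on 3 (branches; this branch)]
5. ¬p1 ∨ ¬p3, v   [◇-rule on 2: fresh world v, uRv]
6. ¬p3, v   [∨-rule on 5 (branches; this branch)]
Accessibility: uRu, uRv, vRu, vRv
The negation has an open branch (countermodel exists).

No, not valid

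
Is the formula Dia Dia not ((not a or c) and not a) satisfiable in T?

1. Dia Dia not ((not a or c) and not a), u
2. Dia not ((not a or c) and not a), v
3. not ((not a or c) and not a), w
4. a, w
Accessibility: uRu, uRv, vRv, vRw, wRw

Satisfiable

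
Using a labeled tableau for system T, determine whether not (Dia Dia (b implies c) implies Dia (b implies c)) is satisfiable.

Satisfiable

1. not (Dia Dia (b implies c) implies Dia (b implies c)), w0
2. Dia Dia (b implies c), w0
3. not Dia (b implies c), w0
4. not (b implies c), w0
5. b, w0
6. not c, w0
7. Dia (b implies c), w1
8. not (b implies c), w1
9. b, w1
10. not c, w1
11. b implies c, w2
12. c, w2
Accessibility: w0Rw0, w0Rw1, w1Rw1, w1Rw2, w2Rw2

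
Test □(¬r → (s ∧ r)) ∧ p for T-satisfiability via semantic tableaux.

1. □(¬r → (s ∧ r)) ∧ p, u
2. □(¬r → (s ∧ r)), u   [∧-rule on 1]
3. p, u   [∧-rule on 1]
4. ¬r → (s ∧ r), u   [□-rule on 2 via uRu]
5. s ∧ r, u   [→-rule on 4 (branches; this branch)]
6. s, u   [∧-rule on 5]
7. r, u   [∧-rule on 5]
Accessibility: uRu

Satisfiable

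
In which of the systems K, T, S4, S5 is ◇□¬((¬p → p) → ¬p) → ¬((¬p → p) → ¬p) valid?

S4-tableau for the negation ¬(◇□¬((¬p → p) → ¬p) → ¬((¬p → p) → ¬p)):
1. ¬(◇□¬((¬p → p) → ¬p) → ¬((¬p → p) → ¬p)), 0
2. ◇□¬((¬p → p) → ¬p), 0   [¬→-rule on 1]
3. (¬p → p) → ¬p, 0   [¬→-rule on 1]
4. ¬p, 0   [→-rule on 3 (branches; this branch)]
5. □¬((¬p → p) → ¬p), 1   [◇-rule on 2: fresh world 1, 0R1]
6. ¬((¬p → p) → ¬p), 1   [□-rule on 5 via 1R1]
7. ¬p → p, 1   [¬→-rule on 6]
8. p, 1   [¬→-rule on 6]
Accessibility: 0R0, 0R1, 1R1
Complete open branch: countermodel on an S4-frame, so not valid in S4, nor in K, T (the same frame is also a K-frame and a T-frame).
S5-tableau for the negation ¬(◇□¬((¬p → p) → ¬p) → ¬((¬p → p) → ¬p)):
1. ¬(◇□¬((¬p → p) → ¬p) → ¬((¬p → p) → ¬p)), 0
2. ◇□¬((¬p → p) → ¬p), 0   [¬→-rule on 1]
3. (¬p → p) → ¬p, 0   [¬→-rule on 1]
4. ¬(¬p → p), 0   [→-rule on 3 (branches; this branch)]
5. ¬p, 0   [¬→-rule on 4]
6. □¬((¬p → p) → ¬p), 1   [◇-rule on 2: fresh world 1, 0R1]
7. ¬((¬p → p) → ¬p), 0   [□-rule on 6 via 1R0]
8. ¬p → p, 0   [¬→-rule on 7]
9. p, 0   [¬→-rule on 7]
Accessibility: 0R0, 0R1, 1R0, 1R1
Branch closes: p and ¬p both at 0.
Every branch closes (one shown): valid in S5.

S5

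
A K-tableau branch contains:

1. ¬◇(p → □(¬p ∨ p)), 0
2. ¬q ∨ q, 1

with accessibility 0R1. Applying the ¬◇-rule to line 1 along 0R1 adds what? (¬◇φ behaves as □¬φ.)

¬◇φ behaves as □¬φ: propagate the negated body to each accessible world.

¬(p → □(¬p ∨ p)), 1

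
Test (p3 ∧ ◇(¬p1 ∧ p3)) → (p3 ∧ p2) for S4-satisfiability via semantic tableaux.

1. (p3 ∧ ◇(¬p1 ∧ p3)) → (p3 ∧ p2), w0
2. p3 ∧ p2, w0   [→-rule on 1 (branches; this branch)]
3. p3, w0   [∧-rule on 2]
4. p2, w0   [∧-rule on 2]
Accessibility: w0Rw0

Satisfiable (open branch found)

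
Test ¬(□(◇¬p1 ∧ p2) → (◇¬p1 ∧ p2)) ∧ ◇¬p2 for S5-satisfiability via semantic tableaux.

1. ¬(□(◇¬p1 ∧ p2) → (◇¬p1 ∧ p2)) ∧ ◇¬p2, 0
2. ¬(□(◇¬p1 ∧ p2) → (◇¬p1 ∧ p2)), 0
3. ◇¬p2, 0
4. □(◇¬p1 ∧ p2), 0
5. ¬(◇¬p1 ∧ p2), 0
6. ◇¬p1 ∧ p2, 0
7. ◇¬p1, 0
8. p2, 0
9. ¬◇¬p1, 0
10. p1, 0
11. ¬p2, 1
12. ◇¬p1 ∧ p2, 1
13. ◇¬p1, 1
14. p2, 1
Accessibility: 0R0, 0R1, 1R0, 1R1
Branch closes: p2 and ¬p2 both at 1.
(One branch shown.) All branches close.

No, unsatisfiable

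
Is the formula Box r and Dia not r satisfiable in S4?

Unsatisfiable (every branch closes)

1. Box r and Dia not r, 0
2. Box r, 0   [and-rule on 1]
3. Dia not r, 0   [and-rule on 1]
4. r, 0   [Box-rule on 2 via 0R0]
5. not r, 1   [Dia-rule on 3: fresh world 1, 0R1]
6. r, 1   [Box-rule on 2 via 0R1]
Accessibility: 0R0, 0R1, 1R1
Branch closes: r and not r both at 1.
All branches of the tableau close; one closing branch shown above.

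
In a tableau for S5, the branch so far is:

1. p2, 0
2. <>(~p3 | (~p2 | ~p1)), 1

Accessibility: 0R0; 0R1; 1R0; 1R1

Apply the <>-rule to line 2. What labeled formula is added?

a fresh world 2 with 1R2, and ~p3 | (~p2 | ~p1) at 2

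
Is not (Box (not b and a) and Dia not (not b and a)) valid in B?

Valid in B

Tableau for the negation Box (not b and a) and Dia not (not b and a):
1. Box (not b and a) and Dia not (not b and a), 0
2. Box (not b and a), 0   [and-rule on 1]
3. Dia not (not b and a), 0   [and-rule on 1]
4. not b and a, 0   [Box-rule on 2 via 0R0]
5. not b, 0   [and-rule on 4]
6. a, 0   [and-rule on 4]
7. not (not b and a), 1   [Dia-rule on 3: fresh world 1, 0R1]
8. not b and a, 1   [Box-rule on 2 via 0R1]
9. not b, 1   [and-rule on 8]
10. a, 1   [and-rule on 8]
11. not a, 1   [neg-and-rule on 7 (branches; this branch)]
Accessibility: 0R0, 0R1, 1R0, 1R1
Branch closes: a and not a both at 1.
Every branch of the negation's tableau closes; the branch above is one of them.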